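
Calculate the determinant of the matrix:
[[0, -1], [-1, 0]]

For a 2×2 matrix [[a, b], [c, d]], det = ad - bc
det = (0)(0) - (-1)(-1) = 0 - 1 = -1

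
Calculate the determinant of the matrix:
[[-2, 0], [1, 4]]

For a 2×2 matrix [[a, b], [c, d]], det = ad - bc
det = (-2)(4) - (0)(1) = -8 - 0 = -8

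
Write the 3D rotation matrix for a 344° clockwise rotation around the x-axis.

Rotation matrix for clockwise 344° around x-axis:
A clockwise rotation by 344° is a counterclockwise rotation by -344°.
cos(-344°) = 0.9613, sin(-344°) = 0.2756
Result: [[1, 0, 0], [0, 0.9613, -0.2756], [0, 0.2756, 0.9613]]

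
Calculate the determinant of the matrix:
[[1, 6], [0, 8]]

For a 2×2 matrix [[a, b], [c, d]], det = ad - bc
det = (1)(8) - (6)(0) = 8 - 0 = 8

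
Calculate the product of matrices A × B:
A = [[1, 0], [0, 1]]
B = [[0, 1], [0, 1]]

Matrix multiplication:
C[0][0] = 1×0 + 0×0 = 0
C[0][1] = 1×1 + 0×1 = 1
C[1][0] = 0×0 + 1×0 = 0
C[1][1] = 0×1 + 1×1 = 1
Result: [[0, 1], [0, 1]]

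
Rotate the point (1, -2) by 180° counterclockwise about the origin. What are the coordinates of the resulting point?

Rotation matrix for 180°: [[cos 180°, -sin 180°], [sin 180°, cos 180°]] = [[-1, 0], [0, -1]]
[[-1, 0], [0, -1]] × [1, -2]ᵀ = [-1, 2]ᵀ
Result: (-1, 2)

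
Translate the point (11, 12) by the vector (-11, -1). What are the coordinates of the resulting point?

Translation by (-11, -1) (homogeneous matrix [[1, 0, -11], [0, 1, -1], [0, 0, 1]]):
x' = 11 + -11 = 0
y' = 12 + -1 = 11
Result: (0, 11)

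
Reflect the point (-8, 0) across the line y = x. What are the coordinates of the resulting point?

Reflection across line y = x: (-8, 0) → (0, -8)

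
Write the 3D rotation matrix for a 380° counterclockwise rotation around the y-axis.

Rotation matrix for counterclockwise 380° around y-axis:
cos(380°) = 0.9397, sin(380°) = 0.3420
Result: [[0.9397, 0, 0.3420], [0, 1, 0], [-0.3420, 0, 0.9397]]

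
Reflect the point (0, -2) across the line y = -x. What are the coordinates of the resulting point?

Reflection across line y = -x: (0, -2) → (2, 0)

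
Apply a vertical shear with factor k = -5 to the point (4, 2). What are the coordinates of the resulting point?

Shear matrix for vertical shear with factor k = -5:
[[1, 0], [-5, 1]]
Result: (4, 2) → (4, -18)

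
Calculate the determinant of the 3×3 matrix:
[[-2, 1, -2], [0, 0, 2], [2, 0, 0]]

Expansion along first row:
det = -2·det([[0,2],[0,0]]) - 1·det([[0,2],[2,0]]) + -2·det([[0,0],[2,0]])
    = -2·(0·0 - 2·0) - 1·(0·0 - 2·2) + -2·(0·0 - 0·2)
    = -2·0 - 1·-4 + -2·0
    = 0 + 4 + 0 = 4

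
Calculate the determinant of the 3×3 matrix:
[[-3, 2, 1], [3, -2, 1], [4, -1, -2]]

Expansion along first row:
det = -3·det([[-2,1],[-1,-2]]) - 2·det([[3,1],[4,-2]]) + 1·det([[3,-2],[4,-1]])
    = -3·(-2·-2 - 1·-1) - 2·(3·-2 - 1·4) + 1·(3·-1 - -2·4)
    = -3·5 - 2·-10 + 1·5
    = -15 + 20 + 5 = 10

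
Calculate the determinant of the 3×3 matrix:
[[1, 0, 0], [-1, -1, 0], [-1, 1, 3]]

Expansion along first row:
det = 1·det([[-1,0],[1,3]]) - 0·det([[-1,0],[-1,3]]) + 0·det([[-1,-1],[-1,1]])
    = 1·(-1·3 - 0·1) - 0·(-1·3 - 0·-1) + 0·(-1·1 - -1·-1)
    = 1·-3 - 0·-3 + 0·-2
    = -3 + 0 + 0 = -3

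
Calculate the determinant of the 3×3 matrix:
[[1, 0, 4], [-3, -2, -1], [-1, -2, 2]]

Expansion along first row:
det = 1·det([[-2,-1],[-2,2]]) - 0·det([[-3,-1],[-1,2]]) + 4·det([[-3,-2],[-1,-2]])
    = 1·(-2·2 - -1·-2) - 0·(-3·2 - -1·-1) + 4·(-3·-2 - -2·-1)
    = 1·-6 - 0·-7 + 4·4
    = -6 + 0 + 16 = 10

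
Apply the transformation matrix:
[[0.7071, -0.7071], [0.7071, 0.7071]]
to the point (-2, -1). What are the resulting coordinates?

Matrix multiplication:
[[0.7071, -0.7071], [0.7071, 0.7071]] × [-2, -1]ᵀ
= [(0.7071)(-2) + (-0.7071)(-1), (0.7071)(-2) + (0.7071)(-1)]ᵀ
= [-0.7071, -2.1213]ᵀ
Result: (-0.7071, -2.1213)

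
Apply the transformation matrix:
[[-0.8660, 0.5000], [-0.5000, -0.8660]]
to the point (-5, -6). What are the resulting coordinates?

Matrix multiplication:
[[-0.8660, 0.5000], [-0.5000, -0.8660]] × [-5, -6]ᵀ
= [(-0.8660)(-5) + (0.5000)(-6), (-0.5000)(-5) + (-0.8660)(-6)]ᵀ
= [1.3300, 7.6960]ᵀ
Result: (1.3300, 7.6960)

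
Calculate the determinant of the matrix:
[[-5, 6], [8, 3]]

For a 2×2 matrix [[a, b], [c, d]], det = ad - bc
det = (-5)(3) - (6)(8) = -15 - 48 = -63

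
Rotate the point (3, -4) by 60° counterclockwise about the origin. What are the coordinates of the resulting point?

Rotation matrix for 60°: [[cos 60°, -sin 60°], [sin 60°, cos 60°]] ≈ [[0.500000, -0.866025], [0.866025, 0.500000]]
[[0.500000, -0.866025], [0.866025, 0.500000]] × [3, -4]ᵀ ≈ [4.9641, 0.5981]ᵀ
Result: (4.9641, 0.5981)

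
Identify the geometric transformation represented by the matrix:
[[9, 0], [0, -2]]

This matrix represents: non-uniform scaling by sx = 9, sy = -2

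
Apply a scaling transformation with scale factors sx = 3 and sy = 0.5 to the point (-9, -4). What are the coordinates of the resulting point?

Scaling matrix:
[[3, 0], [0, 0.50]]
Result: (-9 × 3, -4 × 0.5) = (-27, -2)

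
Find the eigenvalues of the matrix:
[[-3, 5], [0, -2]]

Characteristic equation: det(A - λI) = 0
λ² - (trace)λ + (det) = 0
trace = -3 + -2 = -5, det = (-3)(-2) - (5)(0) = 6
λ² - (-5)λ + (6) = 0
λ = (-5 ± √((-5)² - 4·(6))) / 2 = (-5 ± √1) / 2
Solving: λ = -3, -2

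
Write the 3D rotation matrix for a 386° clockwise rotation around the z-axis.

Rotation matrix for clockwise 386° around z-axis:
A clockwise rotation by 386° is a counterclockwise rotation by -386°.
cos(-386°) = 0.8988, sin(-386°) = -0.4384
Result: [[0.8988, 0.4384, 0], [-0.4384, 0.8988, 0], [0, 0, 1]]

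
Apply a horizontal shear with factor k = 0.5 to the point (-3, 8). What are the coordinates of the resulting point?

Shear matrix for horizontal shear with factor k = 0.5:
[[1, 0.50], [0, 1]]
Result: (-3, 8) → (1, 8)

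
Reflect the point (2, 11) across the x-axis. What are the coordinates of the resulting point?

Reflection across x-axis: (2, 11) → (2, -11)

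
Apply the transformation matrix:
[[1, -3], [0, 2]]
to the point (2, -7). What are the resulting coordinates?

Matrix multiplication:
[[1, -3], [0, 2]] × [2, -7]ᵀ
= [(1)(2) + (-3)(-7), (0)(2) + (2)(-7)]ᵀ
= [23, -14]ᵀ
Result: (23, -14)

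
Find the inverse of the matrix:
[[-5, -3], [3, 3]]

For [[a,b],[c,d]], inverse = (1/det)·[[d,-b],[-c,a]]
det = (-5)(3) - (-3)(3) = -15 - -9 = -6
Inverse = (1/-6)·[[3, 3], [-3, -5]]
= [[-1/2, -1/2], [1/2, 5/6]]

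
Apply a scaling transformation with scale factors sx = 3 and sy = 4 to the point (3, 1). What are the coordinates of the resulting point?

Scaling matrix:
[[3, 0], [0, 4]]
Result: (3 × 3, 1 × 4) = (9, 4)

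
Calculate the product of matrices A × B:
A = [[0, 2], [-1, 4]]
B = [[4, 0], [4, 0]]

Matrix multiplication:
C[0][0] = 0×4 + 2×4 = 8
C[0][1] = 0×0 + 2×0 = 0
C[1][0] = -1×4 + 4×4 = 12
C[1][1] = -1×0 + 4×0 = 0
Result: [[8, 0], [12, 0]]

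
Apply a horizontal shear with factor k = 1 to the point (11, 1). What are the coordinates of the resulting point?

Shear matrix for horizontal shear with factor k = 1:
[[1, 1], [0, 1]]
Result: (11, 1) → (12, 1)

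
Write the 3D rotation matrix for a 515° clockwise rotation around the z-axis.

Rotation matrix for clockwise 515° around z-axis:
A clockwise rotation by 515° is a counterclockwise rotation by -515°.
cos(-515°) = -0.9063, sin(-515°) = -0.4226
Result: [[-0.9063, 0.4226, 0], [-0.4226, -0.9063, 0], [0, 0, 1]]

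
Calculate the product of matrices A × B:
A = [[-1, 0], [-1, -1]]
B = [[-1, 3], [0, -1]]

Matrix multiplication:
C[0][0] = -1×-1 + 0×0 = 1
C[0][1] = -1×3 + 0×-1 = -3
C[1][0] = -1×-1 + -1×0 = 1
C[1][1] = -1×3 + -1×-1 = -2
Result: [[1, -3], [1, -2]]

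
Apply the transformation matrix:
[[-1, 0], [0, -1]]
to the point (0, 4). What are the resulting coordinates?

Matrix multiplication:
[[-1, 0], [0, -1]] × [0, 4]ᵀ
= [(-1)(0) + (0)(4), (0)(0) + (-1)(4)]ᵀ
= [0, -4]ᵀ
Result: (0, -4)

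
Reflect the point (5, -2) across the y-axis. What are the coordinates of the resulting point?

Reflection across y-axis: (5, -2) → (-5, -2)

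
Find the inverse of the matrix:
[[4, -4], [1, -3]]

For [[a,b],[c,d]], inverse = (1/det)·[[d,-b],[-c,a]]
det = (4)(-3) - (-4)(1) = -12 - -4 = -8
Inverse = (1/-8)·[[-3, 4], [-1, 4]]
= [[3/8, -1/2], [1/8, -1/2]]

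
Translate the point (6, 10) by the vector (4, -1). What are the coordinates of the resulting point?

Translation by (4, -1) (homogeneous matrix [[1, 0, 4], [0, 1, -1], [0, 0, 1]]):
x' = 6 + 4 = 10
y' = 10 + -1 = 9
Result: (10, 9)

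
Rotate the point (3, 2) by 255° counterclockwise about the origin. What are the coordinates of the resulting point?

Rotation matrix for 255°: [[cos 255°, -sin 255°], [sin 255°, cos 255°]] ≈ [[-0.258819, 0.965926], [-0.965926, -0.258819]]
[[-0.258819, 0.965926], [-0.965926, -0.258819]] × [3, 2]ᵀ ≈ [1.1554, -3.4154]ᵀ
Result: (1.1554, -3.4154)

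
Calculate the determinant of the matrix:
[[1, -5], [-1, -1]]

For a 2×2 matrix [[a, b], [c, d]], det = ad - bc
det = (1)(-1) - (-5)(-1) = -1 - 5 = -6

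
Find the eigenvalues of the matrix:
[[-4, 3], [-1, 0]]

Characteristic equation: det(A - λI) = 0
λ² - (trace)λ + (det) = 0
trace = -4 + 0 = -4, det = (-4)(0) - (3)(-1) = 3
λ² - (-4)λ + (3) = 0
λ = (-4 ± √((-4)² - 4·(3))) / 2 = (-4 ± √4) / 2
Solving: λ = -3, -1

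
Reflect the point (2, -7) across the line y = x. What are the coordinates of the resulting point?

Reflection across line y = x: (2, -7) → (-7, 2)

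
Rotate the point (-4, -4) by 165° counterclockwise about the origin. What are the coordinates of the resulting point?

Rotation matrix for 165°: [[cos 165°, -sin 165°], [sin 165°, cos 165°]] ≈ [[-0.965926, -0.258819], [0.258819, -0.965926]]
[[-0.965926, -0.258819], [0.258819, -0.965926]] × [-4, -4]ᵀ ≈ [4.8990, 2.8284]ᵀ
Result: (4.8990, 2.8284)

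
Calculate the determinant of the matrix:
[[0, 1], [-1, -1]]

For a 2×2 matrix [[a, b], [c, d]], det = ad - bc
det = (0)(-1) - (1)(-1) = 0 - -1 = 1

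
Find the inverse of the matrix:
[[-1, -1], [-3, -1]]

For [[a,b],[c,d]], inverse = (1/det)·[[d,-b],[-c,a]]
det = (-1)(-1) - (-1)(-3) = 1 - 3 = -2
Inverse = (1/-2)·[[-1, 1], [3, -1]]
= [[1/2, -1/2], [-3/2, 1/2]]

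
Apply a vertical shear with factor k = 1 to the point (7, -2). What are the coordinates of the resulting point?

Shear matrix for vertical shear with factor k = 1:
[[1, 0], [1, 1]]
Result: (7, -2) → (7, 5)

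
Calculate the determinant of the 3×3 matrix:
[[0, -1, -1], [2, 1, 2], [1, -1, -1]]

Expansion along first row:
det = 0·det([[1,2],[-1,-1]]) - -1·det([[2,2],[1,-1]]) + -1·det([[2,1],[1,-1]])
    = 0·(1·-1 - 2·-1) - -1·(2·-1 - 2·1) + -1·(2·-1 - 1·1)
    = 0·1 - -1·-4 + -1·-3
    = 0 + -4 + 3 = -1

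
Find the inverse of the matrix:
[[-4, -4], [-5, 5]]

For [[a,b],[c,d]], inverse = (1/det)·[[d,-b],[-c,a]]
det = (-4)(5) - (-4)(-5) = -20 - 20 = -40
Inverse = (1/-40)·[[5, 4], [5, -4]]
= [[-1/8, -1/10], [-1/8, 1/10]]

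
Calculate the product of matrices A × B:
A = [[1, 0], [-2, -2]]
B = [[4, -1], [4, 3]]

Matrix multiplication:
C[0][0] = 1×4 + 0×4 = 4
C[0][1] = 1×-1 + 0×3 = -1
C[1][0] = -2×4 + -2×4 = -16
C[1][1] = -2×-1 + -2×3 = -4
Result: [[4, -1], [-16, -4]]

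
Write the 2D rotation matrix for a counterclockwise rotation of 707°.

Rotation matrix formula: [[cos θ, -sin θ], [sin θ, cos θ]]
For θ = 707°:
cos(707°) = 0.9744
sin(707°) = -0.2250
Result: [[0.9744, 0.2250], [-0.2250, 0.9744]]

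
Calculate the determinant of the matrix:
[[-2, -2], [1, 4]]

For a 2×2 matrix [[a, b], [c, d]], det = ad - bc
det = (-2)(4) - (-2)(1) = -8 - -2 = -6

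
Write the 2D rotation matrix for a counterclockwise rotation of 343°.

Rotation matrix formula: [[cos θ, -sin θ], [sin θ, cos θ]]
For θ = 343°:
cos(343°) = 0.9563
sin(343°) = -0.2924
Result: [[0.9563, 0.2924], [-0.2924, 0.9563]]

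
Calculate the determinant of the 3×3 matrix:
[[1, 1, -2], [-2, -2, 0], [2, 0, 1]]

Expansion along first row:
det = 1·det([[-2,0],[0,1]]) - 1·det([[-2,0],[2,1]]) + -2·det([[-2,-2],[2,0]])
    = 1·(-2·1 - 0·0) - 1·(-2·1 - 0·2) + -2·(-2·0 - -2·2)
    = 1·-2 - 1·-2 + -2·4
    = -2 + 2 + -8 = -8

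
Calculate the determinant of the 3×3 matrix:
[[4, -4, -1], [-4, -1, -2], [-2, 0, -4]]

Expansion along first row:
det = 4·det([[-1,-2],[0,-4]]) - -4·det([[-4,-2],[-2,-4]]) + -1·det([[-4,-1],[-2,0]])
    = 4·(-1·-4 - -2·0) - -4·(-4·-4 - -2·-2) + -1·(-4·0 - -1·-2)
    = 4·4 - -4·12 + -1·-2
    = 16 + 48 + 2 = 66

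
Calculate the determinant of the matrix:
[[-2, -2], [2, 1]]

For a 2×2 matrix [[a, b], [c, d]], det = ad - bc
det = (-2)(1) - (-2)(2) = -2 - -4 = 2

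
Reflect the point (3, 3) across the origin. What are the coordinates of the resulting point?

Reflection across origin: (3, 3) → (-3, -3)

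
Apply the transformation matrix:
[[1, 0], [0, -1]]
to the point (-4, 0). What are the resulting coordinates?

Matrix multiplication:
[[1, 0], [0, -1]] × [-4, 0]ᵀ
= [(1)(-4) + (0)(0), (0)(-4) + (-1)(0)]ᵀ
= [-4, 0]ᵀ
Result: (-4, 0)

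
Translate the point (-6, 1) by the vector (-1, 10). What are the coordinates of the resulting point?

Translation by (-1, 10) (homogeneous matrix [[1, 0, -1], [0, 1, 10], [0, 0, 1]]):
x' = -6 + -1 = -7
y' = 1 + 10 = 11
Result: (-7, 11)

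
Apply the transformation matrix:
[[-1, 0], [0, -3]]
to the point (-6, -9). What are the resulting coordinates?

Matrix multiplication:
[[-1, 0], [0, -3]] × [-6, -9]ᵀ
= [(-1)(-6) + (0)(-9), (0)(-6) + (-3)(-9)]ᵀ
= [6, 27]ᵀ
Result: (6, 27)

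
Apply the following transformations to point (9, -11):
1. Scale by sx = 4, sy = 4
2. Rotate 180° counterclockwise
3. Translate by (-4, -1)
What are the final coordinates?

Step 1: Scale → (36, -44)
Step 2: Rotate 180° → (-36, 44)
Step 3: Translate → (-40, 43)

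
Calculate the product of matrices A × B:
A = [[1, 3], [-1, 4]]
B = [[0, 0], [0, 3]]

Matrix multiplication:
C[0][0] = 1×0 + 3×0 = 0
C[0][1] = 1×0 + 3×3 = 9
C[1][0] = -1×0 + 4×0 = 0
C[1][1] = -1×0 + 4×3 = 12
Result: [[0, 9], [0, 12]]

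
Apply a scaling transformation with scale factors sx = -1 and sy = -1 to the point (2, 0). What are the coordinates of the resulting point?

Scaling matrix:
[[-1, 0], [0, -1]]
Result: (2 × -1, 0 × -1) = (-2, 0)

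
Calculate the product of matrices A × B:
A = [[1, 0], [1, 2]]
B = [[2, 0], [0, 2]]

Matrix multiplication:
C[0][0] = 1×2 + 0×0 = 2
C[0][1] = 1×0 + 0×2 = 0
C[1][0] = 1×2 + 2×0 = 2
C[1][1] = 1×0 + 2×2 = 4
Result: [[2, 0], [2, 4]]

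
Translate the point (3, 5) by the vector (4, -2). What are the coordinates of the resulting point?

Translation by (4, -2) (homogeneous matrix [[1, 0, 4], [0, 1, -2], [0, 0, 1]]):
x' = 3 + 4 = 7
y' = 5 + -2 = 3
Result: (7, 3)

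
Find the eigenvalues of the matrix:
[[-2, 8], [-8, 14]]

Characteristic equation: det(A - λI) = 0
λ² - (trace)λ + (det) = 0
trace = -2 + 14 = 12, det = (-2)(14) - (8)(-8) = 36
λ² - (12)λ + (36) = 0
λ = (12 ± √((12)² - 4·(36))) / 2 = (12 ± √0) / 2
Solving: λ = 6, 6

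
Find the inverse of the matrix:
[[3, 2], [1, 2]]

For [[a,b],[c,d]], inverse = (1/det)·[[d,-b],[-c,a]]
det = (3)(2) - (2)(1) = 6 - 2 = 4
Inverse = (1/4)·[[2, -2], [-1, 3]]
= [[1/2, -1/2], [-1/4, 3/4]]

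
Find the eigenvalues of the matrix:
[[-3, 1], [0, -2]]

Characteristic equation: det(A - λI) = 0
λ² - (trace)λ + (det) = 0
trace = -3 + -2 = -5, det = (-3)(-2) - (1)(0) = 6
λ² - (-5)λ + (6) = 0
λ = (-5 ± √((-5)² - 4·(6))) / 2 = (-5 ± √1) / 2
Solving: λ = -3, -2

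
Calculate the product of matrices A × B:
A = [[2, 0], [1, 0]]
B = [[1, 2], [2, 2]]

Matrix multiplication:
C[0][0] = 2×1 + 0×2 = 2
C[0][1] = 2×2 + 0×2 = 4
C[1][0] = 1×1 + 0×2 = 1
C[1][1] = 1×2 + 0×2 = 2
Result: [[2, 4], [1, 2]]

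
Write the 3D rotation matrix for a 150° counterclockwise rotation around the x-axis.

Rotation matrix for counterclockwise 150° around x-axis:
cos(150°) = -√3/2, sin(150°) = 1/2
Result: [[1, 0, 0], [0, -√3/2, -1/2], [0, 1/2, -√3/2]]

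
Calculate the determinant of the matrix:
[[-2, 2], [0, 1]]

For a 2×2 matrix [[a, b], [c, d]], det = ad - bc
det = (-2)(1) - (2)(0) = -2 - 0 = -2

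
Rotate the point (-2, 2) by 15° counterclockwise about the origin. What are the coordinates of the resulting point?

Rotation matrix for 15°: [[cos 15°, -sin 15°], [sin 15°, cos 15°]] ≈ [[0.965926, -0.258819], [0.258819, 0.965926]]
[[0.965926, -0.258819], [0.258819, 0.965926]] × [-2, 2]ᵀ ≈ [-2.4495, 1.4142]ᵀ
Result: (-2.4495, 1.4142)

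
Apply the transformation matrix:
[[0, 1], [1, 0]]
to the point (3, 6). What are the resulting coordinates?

Matrix multiplication:
[[0, 1], [1, 0]] × [3, 6]ᵀ
= [(0)(3) + (1)(6), (1)(3) + (0)(6)]ᵀ
= [6, 3]ᵀ
Result: (6, 3)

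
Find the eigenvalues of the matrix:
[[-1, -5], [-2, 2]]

Characteristic equation: det(A - λI) = 0
λ² - (trace)λ + (det) = 0
trace = -1 + 2 = 1, det = (-1)(2) - (-5)(-2) = -12
λ² - (1)λ + (-12) = 0
λ = (1 ± √((1)² - 4·(-12))) / 2 = (1 ± √49) / 2
Solving: λ = -3, 4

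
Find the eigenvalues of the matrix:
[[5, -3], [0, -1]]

Characteristic equation: det(A - λI) = 0
λ² - (trace)λ + (det) = 0
trace = 5 + -1 = 4, det = (5)(-1) - (-3)(0) = -5
λ² - (4)λ + (-5) = 0
λ = (4 ± √((4)² - 4·(-5))) / 2 = (4 ± √36) / 2
Solving: λ = -1, 5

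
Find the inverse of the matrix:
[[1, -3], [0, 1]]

For [[a,b],[c,d]], inverse = (1/det)·[[d,-b],[-c,a]]
det = (1)(1) - (-3)(0) = 1 - 0 = 1
Inverse = [[1, 3], [0, 1]]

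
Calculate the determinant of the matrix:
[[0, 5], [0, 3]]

For a 2×2 matrix [[a, b], [c, d]], det = ad - bc
det = (0)(3) - (5)(0) = 0 - 0 = 0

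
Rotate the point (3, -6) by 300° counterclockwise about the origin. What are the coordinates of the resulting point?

Rotation matrix for 300°: [[cos 300°, -sin 300°], [sin 300°, cos 300°]] ≈ [[0.500000, 0.866025], [-0.866025, 0.500000]]
[[0.500000, 0.866025], [-0.866025, 0.500000]] × [3, -6]ᵀ ≈ [-3.6962, -5.5981]ᵀ
Result: (-3.6962, -5.5981)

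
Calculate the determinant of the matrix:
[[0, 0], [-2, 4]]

For a 2×2 matrix [[a, b], [c, d]], det = ad - bc
det = (0)(4) - (0)(-2) = 0 - 0 = 0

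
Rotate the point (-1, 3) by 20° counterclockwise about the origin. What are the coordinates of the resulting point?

Rotation matrix for 20°: [[cos 20°, -sin 20°], [sin 20°, cos 20°]] ≈ [[0.939693, -0.342020], [0.342020, 0.939693]]
[[0.939693, -0.342020], [0.342020, 0.939693]] × [-1, 3]ᵀ ≈ [-1.9658, 2.4771]ᵀ
Result: (-1.9658, 2.4771)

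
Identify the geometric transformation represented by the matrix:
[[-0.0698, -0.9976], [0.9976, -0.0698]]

This matrix represents: rotation by 94° counterclockwise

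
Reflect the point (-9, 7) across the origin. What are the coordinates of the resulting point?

Reflection across origin: (-9, 7) → (9, -7)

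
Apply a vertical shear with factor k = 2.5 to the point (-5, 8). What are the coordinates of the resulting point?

Shear matrix for vertical shear with factor k = 2.5:
[[1, 0], [2.50, 1]]
Result: (-5, 8) → (-5, -4.5)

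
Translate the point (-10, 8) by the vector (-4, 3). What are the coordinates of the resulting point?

Translation by (-4, 3) (homogeneous matrix [[1, 0, -4], [0, 1, 3], [0, 0, 1]]):
x' = -10 + -4 = -14
y' = 8 + 3 = 11
Result: (-14, 11)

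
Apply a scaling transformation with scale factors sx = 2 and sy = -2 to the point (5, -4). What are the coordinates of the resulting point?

Scaling matrix:
[[2, 0], [0, -2]]
Result: (5 × 2, -4 × -2) = (10, 8)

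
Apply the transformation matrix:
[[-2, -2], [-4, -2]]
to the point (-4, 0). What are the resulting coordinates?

Matrix multiplication:
[[-2, -2], [-4, -2]] × [-4, 0]ᵀ
= [(-2)(-4) + (-2)(0), (-4)(-4) + (-2)(0)]ᵀ
= [8, 16]ᵀ
Result: (8, 16)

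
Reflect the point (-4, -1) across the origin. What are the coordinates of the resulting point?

Reflection across origin: (-4, -1) → (4, 1)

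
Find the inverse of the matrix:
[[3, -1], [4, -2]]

For [[a,b],[c,d]], inverse = (1/det)·[[d,-b],[-c,a]]
det = (3)(-2) - (-1)(4) = -6 - -4 = -2
Inverse = (1/-2)·[[-2, 1], [-4, 3]]
= [[1, -1/2], [2, -3/2]]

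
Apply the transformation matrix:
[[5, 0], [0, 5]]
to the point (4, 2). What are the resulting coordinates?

Matrix multiplication:
[[5, 0], [0, 5]] × [4, 2]ᵀ
= [(5)(4) + (0)(2), (0)(4) + (5)(2)]ᵀ
= [20, 10]ᵀ
Result: (20, 10)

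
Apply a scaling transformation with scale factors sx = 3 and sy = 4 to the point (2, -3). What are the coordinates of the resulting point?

Scaling matrix:
[[3, 0], [0, 4]]
Result: (2 × 3, -3 × 4) = (6, -12)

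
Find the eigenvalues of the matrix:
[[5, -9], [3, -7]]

Characteristic equation: det(A - λI) = 0
λ² - (trace)λ + (det) = 0
trace = 5 + -7 = -2, det = (5)(-7) - (-9)(3) = -8
λ² - (-2)λ + (-8) = 0
λ = (-2 ± √((-2)² - 4·(-8))) / 2 = (-2 ± √36) / 2
Solving: λ = -4, 2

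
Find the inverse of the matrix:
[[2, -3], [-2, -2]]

For [[a,b],[c,d]], inverse = (1/det)·[[d,-b],[-c,a]]
det = (2)(-2) - (-3)(-2) = -4 - 6 = -10
Inverse = (1/-10)·[[-2, 3], [2, 2]]
= [[1/5, -3/10], [-1/5, -1/5]]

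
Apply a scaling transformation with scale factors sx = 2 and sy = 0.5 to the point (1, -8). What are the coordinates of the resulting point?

Scaling matrix:
[[2, 0], [0, 0.50]]
Result: (1 × 2, -8 × 0.5) = (2, -4)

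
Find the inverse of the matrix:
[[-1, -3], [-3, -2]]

For [[a,b],[c,d]], inverse = (1/det)·[[d,-b],[-c,a]]
det = (-1)(-2) - (-3)(-3) = 2 - 9 = -7
Inverse = (1/-7)·[[-2, 3], [3, -1]]
= [[2/7, -3/7], [-3/7, 1/7]]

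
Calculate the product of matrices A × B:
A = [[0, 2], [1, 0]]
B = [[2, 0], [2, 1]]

Matrix multiplication:
C[0][0] = 0×2 + 2×2 = 4
C[0][1] = 0×0 + 2×1 = 2
C[1][0] = 1×2 + 0×2 = 2
C[1][1] = 1×0 + 0×1 = 0
Result: [[4, 2], [2, 0]]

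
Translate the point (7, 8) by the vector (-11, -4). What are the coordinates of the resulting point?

Translation by (-11, -4) (homogeneous matrix [[1, 0, -11], [0, 1, -4], [0, 0, 1]]):
x' = 7 + -11 = -4
y' = 8 + -4 = 4
Result: (-4, 4)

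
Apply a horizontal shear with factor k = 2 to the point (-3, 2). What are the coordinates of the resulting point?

Shear matrix for horizontal shear with factor k = 2:
[[1, 2], [0, 1]]
Result: (-3, 2) → (1, 2)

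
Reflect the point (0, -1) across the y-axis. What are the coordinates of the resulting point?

Reflection across y-axis: (0, -1) → (0, -1)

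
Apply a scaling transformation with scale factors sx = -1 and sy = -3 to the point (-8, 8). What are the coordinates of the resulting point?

Scaling matrix:
[[-1, 0], [0, -3]]
Result: (-8 × -1, 8 × -3) = (8, -24)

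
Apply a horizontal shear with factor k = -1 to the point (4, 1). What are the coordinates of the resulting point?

Shear matrix for horizontal shear with factor k = -1:
[[1, -1], [0, 1]]
Result: (4, 1) → (3, 1)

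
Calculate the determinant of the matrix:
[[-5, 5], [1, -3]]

For a 2×2 matrix [[a, b], [c, d]], det = ad - bc
det = (-5)(-3) - (5)(1) = 15 - 5 = 10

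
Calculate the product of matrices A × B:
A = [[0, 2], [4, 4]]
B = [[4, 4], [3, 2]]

Matrix multiplication:
C[0][0] = 0×4 + 2×3 = 6
C[0][1] = 0×4 + 2×2 = 4
C[1][0] = 4×4 + 4×3 = 28
C[1][1] = 4×4 + 4×2 = 24
Result: [[6, 4], [28, 24]]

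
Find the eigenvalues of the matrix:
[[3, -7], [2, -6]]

Characteristic equation: det(A - λI) = 0
λ² - (trace)λ + (det) = 0
trace = 3 + -6 = -3, det = (3)(-6) - (-7)(2) = -4
λ² - (-3)λ + (-4) = 0
λ = (-3 ± √((-3)² - 4·(-4))) / 2 = (-3 ± √25) / 2
Solving: λ = -4, 1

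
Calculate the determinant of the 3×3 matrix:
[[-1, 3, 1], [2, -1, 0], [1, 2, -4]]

Expansion along first row:
det = -1·det([[-1,0],[2,-4]]) - 3·det([[2,0],[1,-4]]) + 1·det([[2,-1],[1,2]])
    = -1·(-1·-4 - 0·2) - 3·(2·-4 - 0·1) + 1·(2·2 - -1·1)
    = -1·4 - 3·-8 + 1·5
    = -4 + 24 + 5 = 25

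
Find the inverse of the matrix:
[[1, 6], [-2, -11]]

For [[a,b],[c,d]], inverse = (1/det)·[[d,-b],[-c,a]]
det = (1)(-11) - (6)(-2) = -11 - -12 = 1
Inverse = [[-11, -6], [2, 1]]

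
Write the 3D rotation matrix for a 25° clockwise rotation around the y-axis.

Rotation matrix for clockwise 25° around y-axis:
A clockwise rotation by 25° is a counterclockwise rotation by -25°.
cos(-25°) = 0.9063, sin(-25°) = -0.4226
Result: [[0.9063, 0, -0.4226], [0, 1, 0], [0.4226, 0, 0.9063]]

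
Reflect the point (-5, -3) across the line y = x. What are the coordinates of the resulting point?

Reflection across line y = x: (-5, -3) → (-3, -5)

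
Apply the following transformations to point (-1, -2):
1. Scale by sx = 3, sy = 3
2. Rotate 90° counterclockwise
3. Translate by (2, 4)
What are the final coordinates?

Step 1: Scale → (-3, -6)
Step 2: Rotate 90° → (6, -3)
Step 3: Translate → (8, 1)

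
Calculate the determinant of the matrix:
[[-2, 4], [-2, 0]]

For a 2×2 matrix [[a, b], [c, d]], det = ad - bc
det = (-2)(0) - (4)(-2) = 0 - -8 = 8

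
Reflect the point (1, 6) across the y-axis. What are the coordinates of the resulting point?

Reflection across y-axis: (1, 6) → (-1, 6)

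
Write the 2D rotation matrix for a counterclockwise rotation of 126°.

Rotation matrix formula: [[cos θ, -sin θ], [sin θ, cos θ]]
For θ = 126°:
cos(126°) = -0.5878
sin(126°) = 0.8090
Result: [[-0.5878, -0.8090], [0.8090, -0.5878]]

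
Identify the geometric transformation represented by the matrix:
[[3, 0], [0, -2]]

This matrix represents: non-uniform scaling by sx = 3, sy = -2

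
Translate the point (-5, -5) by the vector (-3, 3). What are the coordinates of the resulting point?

Translation by (-3, 3) (homogeneous matrix [[1, 0, -3], [0, 1, 3], [0, 0, 1]]):
x' = -5 + -3 = -8
y' = -5 + 3 = -2
Result: (-8, -2)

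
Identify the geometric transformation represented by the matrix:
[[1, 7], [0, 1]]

This matrix represents: horizontal shear with factor 7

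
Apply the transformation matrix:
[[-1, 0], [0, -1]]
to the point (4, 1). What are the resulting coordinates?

Matrix multiplication:
[[-1, 0], [0, -1]] × [4, 1]ᵀ
= [(-1)(4) + (0)(1), (0)(4) + (-1)(1)]ᵀ
= [-4, -1]ᵀ
Result: (-4, -1)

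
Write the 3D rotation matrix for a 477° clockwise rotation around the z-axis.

Rotation matrix for clockwise 477° around z-axis:
A clockwise rotation by 477° is a counterclockwise rotation by -477°.
cos(-477°) = -0.4540, sin(-477°) = -0.8910
Result: [[-0.4540, 0.8910, 0], [-0.8910, -0.4540, 0], [0, 0, 1]]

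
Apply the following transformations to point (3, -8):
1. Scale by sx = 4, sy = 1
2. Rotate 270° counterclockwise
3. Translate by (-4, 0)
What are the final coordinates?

Step 1: Scale → (12, -8)
Step 2: Rotate 270° → (-8, -12)
Step 3: Translate → (-12, -12)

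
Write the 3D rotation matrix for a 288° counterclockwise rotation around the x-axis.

Rotation matrix for counterclockwise 288° around x-axis:
cos(288°) = 0.3090, sin(288°) = -0.9511
Result: [[1, 0, 0], [0, 0.3090, 0.9511], [0, -0.9511, 0.3090]]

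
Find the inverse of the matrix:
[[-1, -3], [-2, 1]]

For [[a,b],[c,d]], inverse = (1/det)·[[d,-b],[-c,a]]
det = (-1)(1) - (-3)(-2) = -1 - 6 = -7
Inverse = (1/-7)·[[1, 3], [2, -1]]
= [[-1/7, -3/7], [-2/7, 1/7]]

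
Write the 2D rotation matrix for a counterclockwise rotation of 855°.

Rotation matrix formula: [[cos θ, -sin θ], [sin θ, cos θ]]
For θ = 855°:
cos(855°) = -√2/2
sin(855°) = √2/2
Result: [[-√2/2, -√2/2], [√2/2, -√2/2]]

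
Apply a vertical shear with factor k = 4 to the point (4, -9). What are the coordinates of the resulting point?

Shear matrix for vertical shear with factor k = 4:
[[1, 0], [4, 1]]
Result: (4, -9) → (4, 7)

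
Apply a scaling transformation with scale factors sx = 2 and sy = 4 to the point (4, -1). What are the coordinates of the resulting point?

Scaling matrix:
[[2, 0], [0, 4]]
Result: (4 × 2, -1 × 4) = (8, -4)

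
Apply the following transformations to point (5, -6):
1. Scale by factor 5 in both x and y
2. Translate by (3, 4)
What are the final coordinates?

Step 1: Scale (5, -6) by 5 → (25, -30)
Step 2: Translate by (3, 4) → (28, -26)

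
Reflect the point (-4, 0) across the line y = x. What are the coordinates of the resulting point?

Reflection across line y = x: (-4, 0) → (0, -4)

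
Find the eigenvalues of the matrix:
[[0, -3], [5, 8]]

Characteristic equation: det(A - λI) = 0
λ² - (trace)λ + (det) = 0
trace = 0 + 8 = 8, det = (0)(8) - (-3)(5) = 15
λ² - (8)λ + (15) = 0
λ = (8 ± √((8)² - 4·(15))) / 2 = (8 ± √4) / 2
Solving: λ = 3, 5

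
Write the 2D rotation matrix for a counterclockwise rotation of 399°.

Rotation matrix formula: [[cos θ, -sin θ], [sin θ, cos θ]]
For θ = 399°:
cos(399°) = 0.7771
sin(399°) = 0.6293
Result: [[0.7771, -0.6293], [0.6293, 0.7771]]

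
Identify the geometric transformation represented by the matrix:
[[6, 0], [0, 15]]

This matrix represents: non-uniform scaling by sx = 6, sy = 15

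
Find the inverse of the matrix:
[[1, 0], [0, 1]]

For [[a,b],[c,d]], inverse = (1/det)·[[d,-b],[-c,a]]
det = (1)(1) - (0)(0) = 1 - 0 = 1
Inverse = [[1, 0], [0, 1]]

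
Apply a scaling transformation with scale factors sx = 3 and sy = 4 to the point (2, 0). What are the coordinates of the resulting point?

Scaling matrix:
[[3, 0], [0, 4]]
Result: (2 × 3, 0 × 4) = (6, 0)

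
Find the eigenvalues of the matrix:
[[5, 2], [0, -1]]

Characteristic equation: det(A - λI) = 0
λ² - (trace)λ + (det) = 0
trace = 5 + -1 = 4, det = (5)(-1) - (2)(0) = -5
λ² - (4)λ + (-5) = 0
λ = (4 ± √((4)² - 4·(-5))) / 2 = (4 ± √36) / 2
Solving: λ = -1, 5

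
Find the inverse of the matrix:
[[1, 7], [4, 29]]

For [[a,b],[c,d]], inverse = (1/det)·[[d,-b],[-c,a]]
det = (1)(29) - (7)(4) = 29 - 28 = 1
Inverse = [[29, -7], [-4, 1]]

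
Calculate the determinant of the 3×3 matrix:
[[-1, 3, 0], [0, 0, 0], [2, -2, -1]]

Expansion along first row:
det = -1·det([[0,0],[-2,-1]]) - 3·det([[0,0],[2,-1]]) + 0·det([[0,0],[2,-2]])
    = -1·(0·-1 - 0·-2) - 3·(0·-1 - 0·2) + 0·(0·-2 - 0·2)
    = -1·0 - 3·0 + 0·0
    = 0 + 0 + 0 = 0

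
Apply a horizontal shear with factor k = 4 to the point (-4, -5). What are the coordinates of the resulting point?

Shear matrix for horizontal shear with factor k = 4:
[[1, 4], [0, 1]]
Result: (-4, -5) → (-24, -5)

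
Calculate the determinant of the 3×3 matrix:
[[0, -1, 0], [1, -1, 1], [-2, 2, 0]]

Expansion along first row:
det = 0·det([[-1,1],[2,0]]) - -1·det([[1,1],[-2,0]]) + 0·det([[1,-1],[-2,2]])
    = 0·(-1·0 - 1·2) - -1·(1·0 - 1·-2) + 0·(1·2 - -1·-2)
    = 0·-2 - -1·2 + 0·0
    = 0 + 2 + 0 = 2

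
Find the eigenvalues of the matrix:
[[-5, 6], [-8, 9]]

Characteristic equation: det(A - λI) = 0
λ² - (trace)λ + (det) = 0
trace = -5 + 9 = 4, det = (-5)(9) - (6)(-8) = 3
λ² - (4)λ + (3) = 0
λ = (4 ± √((4)² - 4·(3))) / 2 = (4 ± √4) / 2
Solving: λ = 1, 3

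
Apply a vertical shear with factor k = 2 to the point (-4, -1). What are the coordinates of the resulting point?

Shear matrix for vertical shear with factor k = 2:
[[1, 0], [2, 1]]
Result: (-4, -1) → (-4, -9)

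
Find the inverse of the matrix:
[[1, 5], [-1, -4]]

For [[a,b],[c,d]], inverse = (1/det)·[[d,-b],[-c,a]]
det = (1)(-4) - (5)(-1) = -4 - -5 = 1
Inverse = [[-4, -5], [1, 1]]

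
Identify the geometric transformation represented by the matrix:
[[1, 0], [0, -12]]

This matrix represents: non-uniform scaling by sx = 1, sy = -12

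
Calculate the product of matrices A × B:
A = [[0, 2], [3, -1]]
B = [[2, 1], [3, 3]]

Matrix multiplication:
C[0][0] = 0×2 + 2×3 = 6
C[0][1] = 0×1 + 2×3 = 6
C[1][0] = 3×2 + -1×3 = 3
C[1][1] = 3×1 + -1×3 = 0
Result: [[6, 6], [3, 0]]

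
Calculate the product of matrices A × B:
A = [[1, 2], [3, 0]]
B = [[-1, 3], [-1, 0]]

Matrix multiplication:
C[0][0] = 1×-1 + 2×-1 = -3
C[0][1] = 1×3 + 2×0 = 3
C[1][0] = 3×-1 + 0×-1 = -3
C[1][1] = 3×3 + 0×0 = 9
Result: [[-3, 3], [-3, 9]]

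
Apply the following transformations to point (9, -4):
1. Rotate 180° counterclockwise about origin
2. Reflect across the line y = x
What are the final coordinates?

Step 1: Rotate 180° → (-9, 4)
Step 2: Reflect across line y = x → (4, -9)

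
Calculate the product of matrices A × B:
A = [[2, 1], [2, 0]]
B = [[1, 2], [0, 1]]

Matrix multiplication:
C[0][0] = 2×1 + 1×0 = 2
C[0][1] = 2×2 + 1×1 = 5
C[1][0] = 2×1 + 0×0 = 2
C[1][1] = 2×2 + 0×1 = 4
Result: [[2, 5], [2, 4]]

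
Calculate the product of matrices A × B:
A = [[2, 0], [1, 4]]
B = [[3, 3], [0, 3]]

Matrix multiplication:
C[0][0] = 2×3 + 0×0 = 6
C[0][1] = 2×3 + 0×3 = 6
C[1][0] = 1×3 + 4×0 = 3
C[1][1] = 1×3 + 4×3 = 15
Result: [[6, 6], [3, 15]]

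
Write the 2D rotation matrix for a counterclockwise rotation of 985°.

Rotation matrix formula: [[cos θ, -sin θ], [sin θ, cos θ]]
For θ = 985°:
cos(985°) = -0.0872
sin(985°) = -0.9962
Result: [[-0.0872, 0.9962], [-0.9962, -0.0872]]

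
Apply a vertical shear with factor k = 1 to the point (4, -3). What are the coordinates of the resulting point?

Shear matrix for vertical shear with factor k = 1:
[[1, 0], [1, 1]]
Result: (4, -3) → (4, 1)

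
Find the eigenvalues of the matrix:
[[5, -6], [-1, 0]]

Characteristic equation: det(A - λI) = 0
λ² - (trace)λ + (det) = 0
trace = 5 + 0 = 5, det = (5)(0) - (-6)(-1) = -6
λ² - (5)λ + (-6) = 0
λ = (5 ± √((5)² - 4·(-6))) / 2 = (5 ± √49) / 2
Solving: λ = -1, 6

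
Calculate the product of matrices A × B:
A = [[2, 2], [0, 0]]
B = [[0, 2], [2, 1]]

Matrix multiplication:
C[0][0] = 2×0 + 2×2 = 4
C[0][1] = 2×2 + 2×1 = 6
C[1][0] = 0×0 + 0×2 = 0
C[1][1] = 0×2 + 0×1 = 0
Result: [[4, 6], [0, 0]]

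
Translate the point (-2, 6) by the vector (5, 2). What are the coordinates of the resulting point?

Translation by (5, 2) (homogeneous matrix [[1, 0, 5], [0, 1, 2], [0, 0, 1]]):
x' = -2 + 5 = 3
y' = 6 + 2 = 8
Result: (3, 8)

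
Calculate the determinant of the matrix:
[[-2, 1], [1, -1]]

For a 2×2 matrix [[a, b], [c, d]], det = ad - bc
det = (-2)(-1) - (1)(1) = 2 - 1 = 1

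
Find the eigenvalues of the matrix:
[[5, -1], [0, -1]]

Characteristic equation: det(A - λI) = 0
λ² - (trace)λ + (det) = 0
trace = 5 + -1 = 4, det = (5)(-1) - (-1)(0) = -5
λ² - (4)λ + (-5) = 0
λ = (4 ± √((4)² - 4·(-5))) / 2 = (4 ± √36) / 2
Solving: λ = -1, 5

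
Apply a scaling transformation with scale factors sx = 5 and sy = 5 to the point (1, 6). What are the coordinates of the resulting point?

Scaling matrix:
[[5, 0], [0, 5]]
Result: (1 × 5, 6 × 5) = (5, 30)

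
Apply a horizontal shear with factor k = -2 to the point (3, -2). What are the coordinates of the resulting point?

Shear matrix for horizontal shear with factor k = -2:
[[1, -2], [0, 1]]
Result: (3, -2) → (7, -2)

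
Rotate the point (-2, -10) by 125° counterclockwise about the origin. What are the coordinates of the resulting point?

Rotation matrix for 125°: [[cos 125°, -sin 125°], [sin 125°, cos 125°]] ≈ [[-0.573576, -0.819152], [0.819152, -0.573576]]
[[-0.573576, -0.819152], [0.819152, -0.573576]] × [-2, -10]ᵀ ≈ [9.3387, 4.0975]ᵀ
Result: (9.3387, 4.0975)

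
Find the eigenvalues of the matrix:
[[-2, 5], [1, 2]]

Characteristic equation: det(A - λI) = 0
λ² - (trace)λ + (det) = 0
trace = -2 + 2 = 0, det = (-2)(2) - (5)(1) = -9
λ² - (0)λ + (-9) = 0
λ = (0 ± √((0)² - 4·(-9))) / 2 = (0 ± √36) / 2
Solving: λ = -3, 3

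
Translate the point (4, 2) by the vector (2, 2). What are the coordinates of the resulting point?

Translation by (2, 2) (homogeneous matrix [[1, 0, 2], [0, 1, 2], [0, 0, 1]]):
x' = 4 + 2 = 6
y' = 2 + 2 = 4
Result: (6, 4)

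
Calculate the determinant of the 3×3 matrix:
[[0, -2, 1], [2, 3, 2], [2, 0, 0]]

Expansion along first row:
det = 0·det([[3,2],[0,0]]) - -2·det([[2,2],[2,0]]) + 1·det([[2,3],[2,0]])
    = 0·(3·0 - 2·0) - -2·(2·0 - 2·2) + 1·(2·0 - 3·2)
    = 0·0 - -2·-4 + 1·-6
    = 0 + -8 + -6 = -14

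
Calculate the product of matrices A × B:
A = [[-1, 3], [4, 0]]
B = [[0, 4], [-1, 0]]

Matrix multiplication:
C[0][0] = -1×0 + 3×-1 = -3
C[0][1] = -1×4 + 3×0 = -4
C[1][0] = 4×0 + 0×-1 = 0
C[1][1] = 4×4 + 0×0 = 16
Result: [[-3, -4], [0, 16]]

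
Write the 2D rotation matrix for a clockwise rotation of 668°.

Rotation matrix formula: [[cos θ, -sin θ], [sin θ, cos θ]]
A clockwise rotation by 668° is equivalent to a counterclockwise rotation by -668°.
For θ = -668°:
cos(-668°) = 0.6157
sin(-668°) = 0.7880
Result: [[0.6157, -0.7880], [0.7880, 0.6157]]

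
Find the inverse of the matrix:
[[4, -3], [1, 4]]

For [[a,b],[c,d]], inverse = (1/det)·[[d,-b],[-c,a]]
det = (4)(4) - (-3)(1) = 16 - -3 = 19
Inverse = (1/19)·[[4, 3], [-1, 4]]
= [[4/19, 3/19], [-1/19, 4/19]]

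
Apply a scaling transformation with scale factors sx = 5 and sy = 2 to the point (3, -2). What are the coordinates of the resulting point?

Scaling matrix:
[[5, 0], [0, 2]]
Result: (3 × 5, -2 × 2) = (15, -4)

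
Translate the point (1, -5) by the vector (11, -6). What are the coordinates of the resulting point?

Translation by (11, -6) (homogeneous matrix [[1, 0, 11], [0, 1, -6], [0, 0, 1]]):
x' = 1 + 11 = 12
y' = -5 + -6 = -11
Result: (12, -11)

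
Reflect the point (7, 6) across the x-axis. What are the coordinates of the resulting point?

Reflection across x-axis: (7, 6) → (7, -6)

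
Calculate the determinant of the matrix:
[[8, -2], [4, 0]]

For a 2×2 matrix [[a, b], [c, d]], det = ad - bc
det = (8)(0) - (-2)(4) = 0 - -8 = 8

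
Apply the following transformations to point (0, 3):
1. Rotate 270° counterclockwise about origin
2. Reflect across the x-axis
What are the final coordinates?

Step 1: Rotate 270° → (3, 0)
Step 2: Reflect across x-axis → (3, 0)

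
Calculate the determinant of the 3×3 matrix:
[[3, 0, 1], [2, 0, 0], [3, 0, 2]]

Expansion along first row:
det = 3·det([[0,0],[0,2]]) - 0·det([[2,0],[3,2]]) + 1·det([[2,0],[3,0]])
    = 3·(0·2 - 0·0) - 0·(2·2 - 0·3) + 1·(2·0 - 0·3)
    = 3·0 - 0·4 + 1·0
    = 0 + 0 + 0 = 0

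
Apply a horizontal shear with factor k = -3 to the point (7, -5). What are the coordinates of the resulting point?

Shear matrix for horizontal shear with factor k = -3:
[[1, -3], [0, 1]]
Result: (7, -5) → (22, -5)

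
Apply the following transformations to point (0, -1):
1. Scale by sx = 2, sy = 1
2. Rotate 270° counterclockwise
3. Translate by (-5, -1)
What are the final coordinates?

Step 1: Scale → (0, -1)
Step 2: Rotate 270° → (-1, 0)
Step 3: Translate → (-6, -1)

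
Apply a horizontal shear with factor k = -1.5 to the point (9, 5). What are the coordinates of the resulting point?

Shear matrix for horizontal shear with factor k = -1.5:
[[1, -1.50], [0, 1]]
Result: (9, 5) → (1.5, 5)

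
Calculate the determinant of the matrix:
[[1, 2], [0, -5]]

For a 2×2 matrix [[a, b], [c, d]], det = ad - bc
det = (1)(-5) - (2)(0) = -5 - 0 = -5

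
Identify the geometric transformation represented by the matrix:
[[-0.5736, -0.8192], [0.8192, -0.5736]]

This matrix represents: rotation by 125° counterclockwise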